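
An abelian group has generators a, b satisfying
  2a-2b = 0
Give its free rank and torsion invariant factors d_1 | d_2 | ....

Answer: M ≅ ℤ^1 ⊕ ℤ/2

Derivation:
rank_ℚ(R)=1; free=2−1=1
SNF(R) diag = [2] → torsion [2]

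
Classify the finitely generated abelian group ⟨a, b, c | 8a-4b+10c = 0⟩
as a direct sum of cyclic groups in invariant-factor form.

Answer: M ≅ ℤ^2 ⊕ ℤ/2

Derivation:
rank_ℚ(R)=1; free=3−1=2
SNF(R) diag = [2] → torsion [2]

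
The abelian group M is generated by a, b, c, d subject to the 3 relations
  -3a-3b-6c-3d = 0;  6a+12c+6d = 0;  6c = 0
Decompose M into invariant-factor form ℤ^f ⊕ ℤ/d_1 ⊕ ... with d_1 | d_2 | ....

rank_ℚ(R)=3; free=4−3=1
SNF(R) diag = [3, 6, 6] → torsion [3, 6, 6]

Answer: M ≅ ℤ^1 ⊕ ℤ/3 ⊕ ℤ/6 ⊕ ℤ/6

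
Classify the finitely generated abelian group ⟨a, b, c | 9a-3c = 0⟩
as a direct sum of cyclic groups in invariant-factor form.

Answer: M ≅ ℤ^2 ⊕ ℤ/3

Derivation:
rank_ℚ(R)=1; free=3−1=2
SNF(R) diag = [3] → torsion [3]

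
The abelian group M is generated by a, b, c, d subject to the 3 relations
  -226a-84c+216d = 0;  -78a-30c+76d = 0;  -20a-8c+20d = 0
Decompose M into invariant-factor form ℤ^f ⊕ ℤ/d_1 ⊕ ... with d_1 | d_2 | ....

rank_ℚ(R)=3; free=4−3=1
SNF(R) diag = [2, 2, 4] → torsion [2, 2, 4]

Answer: M ≅ ℤ^1 ⊕ ℤ/2 ⊕ ℤ/2 ⊕ ℤ/4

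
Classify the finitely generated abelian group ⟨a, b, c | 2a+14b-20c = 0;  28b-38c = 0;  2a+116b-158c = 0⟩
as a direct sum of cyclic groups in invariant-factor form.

Answer: M ≅ ℤ/2 ⊕ ℤ/2 ⊕ ℤ/6

Derivation:
rank_ℚ(R)=3; free=3−3=0
SNF(R) diag = [2, 2, 6] → torsion [2, 2, 6]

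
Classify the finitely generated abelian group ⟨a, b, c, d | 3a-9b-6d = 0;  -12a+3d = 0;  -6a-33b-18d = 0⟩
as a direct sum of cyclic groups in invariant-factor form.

rank_ℚ(R)=3; free=4−3=1
SNF(R) diag = [3, 3, 3] → torsion [3, 3, 3]

Answer: M ≅ ℤ^1 ⊕ ℤ/3 ⊕ ℤ/3 ⊕ ℤ/3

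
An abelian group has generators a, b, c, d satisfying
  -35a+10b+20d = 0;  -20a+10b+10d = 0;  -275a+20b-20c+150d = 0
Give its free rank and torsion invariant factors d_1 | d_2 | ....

Answer: M ≅ ℤ^1 ⊕ ℤ/5 ⊕ ℤ/10 ⊕ ℤ/20

Derivation:
rank_ℚ(R)=3; free=4−3=1
SNF(R) diag = [5, 10, 20] → torsion [5, 10, 20]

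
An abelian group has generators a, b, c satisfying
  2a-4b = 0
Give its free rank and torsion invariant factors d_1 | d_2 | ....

rank_ℚ(R)=1; free=3−1=2
SNF(R) diag = [2] → torsion [2]

Answer: M ≅ ℤ^2 ⊕ ℤ/2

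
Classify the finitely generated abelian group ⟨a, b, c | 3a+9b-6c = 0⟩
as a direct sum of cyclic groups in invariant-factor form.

Answer: M ≅ ℤ^2 ⊕ ℤ/3

Derivation:
rank_ℚ(R)=1; free=3−1=2
SNF(R) diag = [3] → torsion [3]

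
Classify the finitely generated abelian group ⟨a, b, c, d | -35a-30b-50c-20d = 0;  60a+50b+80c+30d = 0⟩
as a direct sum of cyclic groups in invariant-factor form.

rank_ℚ(R)=2; free=4−2=2
SNF(R) diag = [5, 10] → torsion [5, 10]

Answer: M ≅ ℤ^2 ⊕ ℤ/5 ⊕ ℤ/10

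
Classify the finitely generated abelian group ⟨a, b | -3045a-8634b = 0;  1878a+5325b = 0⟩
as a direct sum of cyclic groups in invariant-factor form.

Answer: M ≅ ℤ/3 ⊕ ℤ/9

Derivation:
rank_ℚ(R)=2; free=2−2=0
SNF(R) diag = [3, 9] → torsion [3, 9]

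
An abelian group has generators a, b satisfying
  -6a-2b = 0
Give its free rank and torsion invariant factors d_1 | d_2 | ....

Answer: M ≅ ℤ^1 ⊕ ℤ/2

Derivation:
rank_ℚ(R)=1; free=2−1=1
SNF(R) diag = [2] → torsion [2]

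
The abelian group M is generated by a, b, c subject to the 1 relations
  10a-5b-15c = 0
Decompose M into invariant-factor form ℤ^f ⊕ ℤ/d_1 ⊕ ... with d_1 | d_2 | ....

rank_ℚ(R)=1; free=3−1=2
SNF(R) diag = [5] → torsion [5]

Answer: M ≅ ℤ^2 ⊕ ℤ/5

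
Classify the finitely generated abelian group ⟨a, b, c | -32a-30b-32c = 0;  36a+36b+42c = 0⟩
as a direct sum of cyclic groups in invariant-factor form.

Answer: M ≅ ℤ^1 ⊕ ℤ/2 ⊕ ℤ/6

Derivation:
rank_ℚ(R)=2; free=3−2=1
SNF(R) diag = [2, 6] → torsion [2, 6]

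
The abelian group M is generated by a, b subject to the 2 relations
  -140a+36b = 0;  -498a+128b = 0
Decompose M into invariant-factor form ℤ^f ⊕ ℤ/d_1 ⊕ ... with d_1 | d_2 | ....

rank_ℚ(R)=2; free=2−2=0
SNF(R) diag = [2, 4] → torsion [2, 4]

Answer: M ≅ ℤ/2 ⊕ ℤ/4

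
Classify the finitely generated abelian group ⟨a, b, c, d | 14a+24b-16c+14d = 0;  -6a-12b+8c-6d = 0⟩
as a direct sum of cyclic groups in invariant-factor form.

rank_ℚ(R)=2; free=4−2=2
SNF(R) diag = [2, 4] → torsion [2, 4]

Answer: M ≅ ℤ^2 ⊕ ℤ/2 ⊕ ℤ/4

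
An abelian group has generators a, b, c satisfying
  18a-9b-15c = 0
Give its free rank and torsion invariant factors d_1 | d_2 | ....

rank_ℚ(R)=1; free=3−1=2
SNF(R) diag = [3] → torsion [3]

Answer: M ≅ ℤ^2 ⊕ ℤ/3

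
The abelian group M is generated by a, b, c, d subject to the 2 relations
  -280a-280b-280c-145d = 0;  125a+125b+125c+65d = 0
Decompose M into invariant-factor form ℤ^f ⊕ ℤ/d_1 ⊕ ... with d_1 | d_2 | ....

rank_ℚ(R)=2; free=4−2=2
SNF(R) diag = [5, 15] → torsion [5, 15]

Answer: M ≅ ℤ^2 ⊕ ℤ/5 ⊕ ℤ/15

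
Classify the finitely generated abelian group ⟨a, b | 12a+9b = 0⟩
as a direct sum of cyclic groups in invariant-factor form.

rank_ℚ(R)=1; free=2−1=1
SNF(R) diag = [3] → torsion [3]

Answer: M ≅ ℤ^1 ⊕ ℤ/3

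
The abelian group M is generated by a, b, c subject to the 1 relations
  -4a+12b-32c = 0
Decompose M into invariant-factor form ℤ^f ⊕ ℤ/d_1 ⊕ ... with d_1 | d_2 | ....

rank_ℚ(R)=1; free=3−1=2
SNF(R) diag = [4] → torsion [4]

Answer: M ≅ ℤ^2 ⊕ ℤ/4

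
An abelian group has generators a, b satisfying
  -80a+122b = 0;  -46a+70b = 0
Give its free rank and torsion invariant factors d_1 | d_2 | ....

Answer: M ≅ ℤ/2 ⊕ ℤ/6

Derivation:
rank_ℚ(R)=2; free=2−2=0
SNF(R) diag = [2, 6] → torsion [2, 6]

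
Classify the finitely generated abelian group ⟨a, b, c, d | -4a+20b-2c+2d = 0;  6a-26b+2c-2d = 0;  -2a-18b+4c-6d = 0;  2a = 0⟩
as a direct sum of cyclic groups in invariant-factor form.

Answer: M ≅ ℤ/2 ⊕ ℤ/2 ⊕ ℤ/2 ⊕ ℤ/6

Derivation:
rank_ℚ(R)=4; free=4−4=0
SNF(R) diag = [2, 2, 2, 6] → torsion [2, 2, 2, 6]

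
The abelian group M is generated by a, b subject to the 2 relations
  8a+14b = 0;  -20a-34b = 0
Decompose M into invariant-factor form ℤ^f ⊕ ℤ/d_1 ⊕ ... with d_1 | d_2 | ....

Answer: M ≅ ℤ/2 ⊕ ℤ/4

Derivation:
rank_ℚ(R)=2; free=2−2=0
SNF(R) diag = [2, 4] → torsion [2, 4]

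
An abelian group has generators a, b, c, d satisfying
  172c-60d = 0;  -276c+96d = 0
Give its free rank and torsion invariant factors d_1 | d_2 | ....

Answer: M ≅ ℤ^2 ⊕ ℤ/4 ⊕ ℤ/12

Derivation:
rank_ℚ(R)=2; free=4−2=2
SNF(R) diag = [4, 12] → torsion [4, 12]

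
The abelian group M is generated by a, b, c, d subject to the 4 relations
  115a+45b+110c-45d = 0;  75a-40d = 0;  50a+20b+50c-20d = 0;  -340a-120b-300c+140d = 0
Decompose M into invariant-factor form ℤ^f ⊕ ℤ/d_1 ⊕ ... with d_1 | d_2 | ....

Answer: M ≅ ℤ/5 ⊕ ℤ/5 ⊕ ℤ/10 ⊕ ℤ/20

Derivation:
rank_ℚ(R)=4; free=4−4=0
SNF(R) diag = [5, 5, 10, 20] → torsion [5, 5, 10, 20]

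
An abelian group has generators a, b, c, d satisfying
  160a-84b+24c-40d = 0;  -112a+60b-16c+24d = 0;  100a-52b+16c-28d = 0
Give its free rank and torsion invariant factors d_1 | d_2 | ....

Answer: M ≅ ℤ^1 ⊕ ℤ/4 ⊕ ℤ/4 ⊕ ℤ/8

Derivation:
rank_ℚ(R)=3; free=4−3=1
SNF(R) diag = [4, 4, 8] → torsion [4, 4, 8]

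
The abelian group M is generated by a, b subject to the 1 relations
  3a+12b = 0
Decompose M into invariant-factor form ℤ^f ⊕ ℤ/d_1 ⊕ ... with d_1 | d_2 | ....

rank_ℚ(R)=1; free=2−1=1
SNF(R) diag = [3] → torsion [3]

Answer: M ≅ ℤ^1 ⊕ ℤ/3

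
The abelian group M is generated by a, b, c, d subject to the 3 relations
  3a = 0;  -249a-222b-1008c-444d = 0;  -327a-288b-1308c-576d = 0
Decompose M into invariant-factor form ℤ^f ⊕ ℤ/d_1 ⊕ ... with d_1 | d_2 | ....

Answer: M ≅ ℤ^1 ⊕ ℤ/3 ⊕ ℤ/6 ⊕ ℤ/12

Derivation:
rank_ℚ(R)=3; free=4−3=1
SNF(R) diag = [3, 6, 12] → torsion [3, 6, 12]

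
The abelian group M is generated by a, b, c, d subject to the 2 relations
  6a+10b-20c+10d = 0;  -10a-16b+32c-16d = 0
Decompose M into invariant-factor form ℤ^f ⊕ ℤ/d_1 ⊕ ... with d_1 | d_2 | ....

Answer: M ≅ ℤ^2 ⊕ ℤ/2 ⊕ ℤ/2

Derivation:
rank_ℚ(R)=2; free=4−2=2
SNF(R) diag = [2, 2] → torsion [2, 2]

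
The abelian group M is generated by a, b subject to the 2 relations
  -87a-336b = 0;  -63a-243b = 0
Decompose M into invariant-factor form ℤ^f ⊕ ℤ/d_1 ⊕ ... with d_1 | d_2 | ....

rank_ℚ(R)=2; free=2−2=0
SNF(R) diag = [3, 9] → torsion [3, 9]

Answer: M ≅ ℤ/3 ⊕ ℤ/9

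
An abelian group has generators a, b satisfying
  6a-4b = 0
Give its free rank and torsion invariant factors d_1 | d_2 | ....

Answer: M ≅ ℤ^1 ⊕ ℤ/2

Derivation:
rank_ℚ(R)=1; free=2−1=1
SNF(R) diag = [2] → torsion [2]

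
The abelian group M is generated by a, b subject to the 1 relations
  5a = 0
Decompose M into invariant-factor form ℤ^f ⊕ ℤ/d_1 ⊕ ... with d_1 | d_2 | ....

rank_ℚ(R)=1; free=2−1=1
SNF(R) diag = [5] → torsion [5]

Answer: M ≅ ℤ^1 ⊕ ℤ/5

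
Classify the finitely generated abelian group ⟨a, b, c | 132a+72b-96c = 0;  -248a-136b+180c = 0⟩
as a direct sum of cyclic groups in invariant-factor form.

rank_ℚ(R)=2; free=3−2=1
SNF(R) diag = [4, 12] → torsion [4, 12]

Answer: M ≅ ℤ^1 ⊕ ℤ/4 ⊕ ℤ/12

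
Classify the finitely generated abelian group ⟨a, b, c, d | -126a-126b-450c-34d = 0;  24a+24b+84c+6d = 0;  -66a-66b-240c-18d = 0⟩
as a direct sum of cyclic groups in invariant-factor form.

rank_ℚ(R)=3; free=4−3=1
SNF(R) diag = [2, 6, 18] → torsion [2, 6, 18]

Answer: M ≅ ℤ^1 ⊕ ℤ/2 ⊕ ℤ/6 ⊕ ℤ/18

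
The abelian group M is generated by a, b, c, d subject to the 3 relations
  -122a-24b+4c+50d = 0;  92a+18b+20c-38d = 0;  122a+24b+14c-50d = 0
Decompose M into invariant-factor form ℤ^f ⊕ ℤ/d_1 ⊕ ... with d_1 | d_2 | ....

Answer: M ≅ ℤ^1 ⊕ ℤ/2 ⊕ ℤ/6 ⊕ ℤ/18

Derivation:
rank_ℚ(R)=3; free=4−3=1
SNF(R) diag = [2, 6, 18] → torsion [2, 6, 18]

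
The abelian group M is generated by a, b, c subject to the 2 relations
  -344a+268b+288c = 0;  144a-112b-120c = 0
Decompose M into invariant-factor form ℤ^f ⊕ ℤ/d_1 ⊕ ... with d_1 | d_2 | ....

Answer: M ≅ ℤ^1 ⊕ ℤ/4 ⊕ ℤ/8

Derivation:
rank_ℚ(R)=2; free=3−2=1
SNF(R) diag = [4, 8] → torsion [4, 8]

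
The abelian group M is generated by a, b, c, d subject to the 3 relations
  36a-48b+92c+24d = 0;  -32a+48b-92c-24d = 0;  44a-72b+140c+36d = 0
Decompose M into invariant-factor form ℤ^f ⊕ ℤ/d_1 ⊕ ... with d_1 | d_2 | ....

Answer: M ≅ ℤ^1 ⊕ ℤ/4 ⊕ ℤ/4 ⊕ ℤ/12

Derivation:
rank_ℚ(R)=3; free=4−3=1
SNF(R) diag = [4, 4, 12] → torsion [4, 4, 12]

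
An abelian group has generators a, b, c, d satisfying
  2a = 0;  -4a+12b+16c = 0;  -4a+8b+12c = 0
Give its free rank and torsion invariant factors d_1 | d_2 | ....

rank_ℚ(R)=3; free=4−3=1
SNF(R) diag = [2, 4, 4] → torsion [2, 4, 4]

Answer: M ≅ ℤ^1 ⊕ ℤ/2 ⊕ ℤ/4 ⊕ ℤ/4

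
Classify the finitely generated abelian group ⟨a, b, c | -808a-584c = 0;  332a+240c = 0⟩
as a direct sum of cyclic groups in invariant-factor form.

Answer: M ≅ ℤ^1 ⊕ ℤ/4 ⊕ ℤ/8

Derivation:
rank_ℚ(R)=2; free=3−2=1
SNF(R) diag = [4, 8] → torsion [4, 8]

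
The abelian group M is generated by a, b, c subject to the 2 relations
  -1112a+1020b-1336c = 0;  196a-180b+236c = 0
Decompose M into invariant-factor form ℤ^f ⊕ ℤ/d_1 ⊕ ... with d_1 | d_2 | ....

Answer: M ≅ ℤ^1 ⊕ ℤ/4 ⊕ ℤ/12

Derivation:
rank_ℚ(R)=2; free=3−2=1
SNF(R) diag = [4, 12] → torsion [4, 12]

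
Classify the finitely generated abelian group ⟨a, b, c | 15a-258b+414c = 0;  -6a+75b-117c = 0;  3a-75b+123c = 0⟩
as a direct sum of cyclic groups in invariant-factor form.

rank_ℚ(R)=3; free=3−3=0
SNF(R) diag = [3, 3, 6] → torsion [3, 3, 6]

Answer: M ≅ ℤ/3 ⊕ ℤ/3 ⊕ ℤ/6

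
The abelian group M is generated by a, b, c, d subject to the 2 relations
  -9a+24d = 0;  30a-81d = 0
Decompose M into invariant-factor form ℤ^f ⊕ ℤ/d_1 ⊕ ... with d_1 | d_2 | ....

rank_ℚ(R)=2; free=4−2=2
SNF(R) diag = [3, 3] → torsion [3, 3]

Answer: M ≅ ℤ^2 ⊕ ℤ/3 ⊕ ℤ/3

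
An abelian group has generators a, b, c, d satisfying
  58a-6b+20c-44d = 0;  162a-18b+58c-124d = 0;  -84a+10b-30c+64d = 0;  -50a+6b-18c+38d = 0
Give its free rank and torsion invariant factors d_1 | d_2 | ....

rank_ℚ(R)=4; free=4−4=0
SNF(R) diag = [2, 2, 2, 2] → torsion [2, 2, 2, 2]

Answer: M ≅ ℤ/2 ⊕ ℤ/2 ⊕ ℤ/2 ⊕ ℤ/2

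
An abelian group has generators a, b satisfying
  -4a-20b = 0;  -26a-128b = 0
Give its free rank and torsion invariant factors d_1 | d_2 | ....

rank_ℚ(R)=2; free=2−2=0
SNF(R) diag = [2, 4] → torsion [2, 4]

Answer: M ≅ ℤ/2 ⊕ ℤ/4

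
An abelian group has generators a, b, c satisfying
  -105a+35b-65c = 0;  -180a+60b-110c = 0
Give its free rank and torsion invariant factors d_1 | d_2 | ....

Answer: M ≅ ℤ^1 ⊕ ℤ/5 ⊕ ℤ/10

Derivation:
rank_ℚ(R)=2; free=3−2=1
SNF(R) diag = [5, 10] → torsion [5, 10]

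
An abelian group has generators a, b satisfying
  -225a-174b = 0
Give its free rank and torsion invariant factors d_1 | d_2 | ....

rank_ℚ(R)=1; free=2−1=1
SNF(R) diag = [3] → torsion [3]

Answer: M ≅ ℤ^1 ⊕ ℤ/3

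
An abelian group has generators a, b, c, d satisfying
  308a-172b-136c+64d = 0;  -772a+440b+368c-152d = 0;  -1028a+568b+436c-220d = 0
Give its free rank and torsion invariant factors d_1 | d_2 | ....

rank_ℚ(R)=3; free=4−3=1
SNF(R) diag = [4, 12, 36] → torsion [4, 12, 36]

Answer: M ≅ ℤ^1 ⊕ ℤ/4 ⊕ ℤ/12 ⊕ ℤ/36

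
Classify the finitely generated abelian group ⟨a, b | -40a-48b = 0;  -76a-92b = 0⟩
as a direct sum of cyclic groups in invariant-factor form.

rank_ℚ(R)=2; free=2−2=0
SNF(R) diag = [4, 8] → torsion [4, 8]

Answer: M ≅ ℤ/4 ⊕ ℤ/8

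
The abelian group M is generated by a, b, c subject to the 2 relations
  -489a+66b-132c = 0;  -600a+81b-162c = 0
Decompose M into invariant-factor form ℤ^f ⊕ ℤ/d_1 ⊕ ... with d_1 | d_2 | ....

rank_ℚ(R)=2; free=3−2=1
SNF(R) diag = [3, 3] → torsion [3, 3]

Answer: M ≅ ℤ^1 ⊕ ℤ/3 ⊕ ℤ/3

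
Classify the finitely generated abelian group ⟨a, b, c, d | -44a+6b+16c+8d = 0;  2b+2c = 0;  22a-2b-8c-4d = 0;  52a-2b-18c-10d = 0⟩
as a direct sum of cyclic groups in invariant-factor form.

rank_ℚ(R)=4; free=4−4=0
SNF(R) diag = [2, 2, 2, 6] → torsion [2, 2, 2, 6]

Answer: M ≅ ℤ/2 ⊕ ℤ/2 ⊕ ℤ/2 ⊕ ℤ/6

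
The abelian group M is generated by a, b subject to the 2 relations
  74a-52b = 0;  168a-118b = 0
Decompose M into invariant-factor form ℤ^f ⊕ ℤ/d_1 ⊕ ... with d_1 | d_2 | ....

rank_ℚ(R)=2; free=2−2=0
SNF(R) diag = [2, 2] → torsion [2, 2]

Answer: M ≅ ℤ/2 ⊕ ℤ/2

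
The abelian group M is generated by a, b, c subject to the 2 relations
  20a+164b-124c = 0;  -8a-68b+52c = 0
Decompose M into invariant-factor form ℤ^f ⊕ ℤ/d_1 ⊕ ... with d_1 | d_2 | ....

Answer: M ≅ ℤ^1 ⊕ ℤ/4 ⊕ ℤ/12

Derivation:
rank_ℚ(R)=2; free=3−2=1
SNF(R) diag = [4, 12] → torsion [4, 12]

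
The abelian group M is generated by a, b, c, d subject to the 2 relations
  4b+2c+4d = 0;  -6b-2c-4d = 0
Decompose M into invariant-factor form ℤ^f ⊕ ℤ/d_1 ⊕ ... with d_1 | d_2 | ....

Answer: M ≅ ℤ^2 ⊕ ℤ/2 ⊕ ℤ/2

Derivation:
rank_ℚ(R)=2; free=4−2=2
SNF(R) diag = [2, 2] → torsion [2, 2]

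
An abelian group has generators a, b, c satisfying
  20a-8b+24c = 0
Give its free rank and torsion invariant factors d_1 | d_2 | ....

Answer: M ≅ ℤ^2 ⊕ ℤ/4

Derivation:
rank_ℚ(R)=1; free=3−1=2
SNF(R) diag = [4] → torsion [4]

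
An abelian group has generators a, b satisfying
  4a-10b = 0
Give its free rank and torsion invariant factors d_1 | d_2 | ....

rank_ℚ(R)=1; free=2−1=1
SNF(R) diag = [2] → torsion [2]

Answer: M ≅ ℤ^1 ⊕ ℤ/2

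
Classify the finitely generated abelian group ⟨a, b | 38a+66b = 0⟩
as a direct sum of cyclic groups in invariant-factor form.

rank_ℚ(R)=1; free=2−1=1
SNF(R) diag = [2] → torsion [2]

Answer: M ≅ ℤ^1 ⊕ ℤ/2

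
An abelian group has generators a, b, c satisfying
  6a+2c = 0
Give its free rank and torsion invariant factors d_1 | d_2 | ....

Answer: M ≅ ℤ^2 ⊕ ℤ/2

Derivation:
rank_ℚ(R)=1; free=3−1=2
SNF(R) diag = [2] → torsion [2]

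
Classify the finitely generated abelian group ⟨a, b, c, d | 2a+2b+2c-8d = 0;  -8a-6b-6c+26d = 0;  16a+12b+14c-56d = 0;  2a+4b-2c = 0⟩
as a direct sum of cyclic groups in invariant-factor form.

Answer: M ≅ ℤ/2 ⊕ ℤ/2 ⊕ ℤ/2 ⊕ ℤ/2

Derivation:
rank_ℚ(R)=4; free=4−4=0
SNF(R) diag = [2, 2, 2, 2] → torsion [2, 2, 2, 2]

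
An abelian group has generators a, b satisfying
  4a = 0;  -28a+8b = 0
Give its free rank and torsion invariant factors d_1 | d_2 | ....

rank_ℚ(R)=2; free=2−2=0
SNF(R) diag = [4, 8] → torsion [4, 8]

Answer: M ≅ ℤ/4 ⊕ ℤ/8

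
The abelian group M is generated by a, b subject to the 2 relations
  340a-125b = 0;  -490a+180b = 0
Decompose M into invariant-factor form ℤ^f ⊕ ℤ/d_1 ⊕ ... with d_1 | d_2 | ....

Answer: M ≅ ℤ/5 ⊕ ℤ/10

Derivation:
rank_ℚ(R)=2; free=2−2=0
SNF(R) diag = [5, 10] → torsion [5, 10]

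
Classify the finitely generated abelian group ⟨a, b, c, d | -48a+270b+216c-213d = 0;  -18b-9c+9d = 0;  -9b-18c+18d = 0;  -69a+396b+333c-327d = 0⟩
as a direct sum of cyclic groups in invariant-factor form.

Answer: M ≅ ℤ/3 ⊕ ℤ/9 ⊕ ℤ/27 ⊕ ℤ/27

Derivation:
rank_ℚ(R)=4; free=4−4=0
SNF(R) diag = [3, 9, 27, 27] → torsion [3, 9, 27, 27]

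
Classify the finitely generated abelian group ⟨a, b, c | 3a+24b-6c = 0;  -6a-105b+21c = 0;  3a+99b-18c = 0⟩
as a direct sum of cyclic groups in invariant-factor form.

rank_ℚ(R)=3; free=3−3=0
SNF(R) diag = [3, 3, 3] → torsion [3, 3, 3]

Answer: M ≅ ℤ/3 ⊕ ℤ/3 ⊕ ℤ/3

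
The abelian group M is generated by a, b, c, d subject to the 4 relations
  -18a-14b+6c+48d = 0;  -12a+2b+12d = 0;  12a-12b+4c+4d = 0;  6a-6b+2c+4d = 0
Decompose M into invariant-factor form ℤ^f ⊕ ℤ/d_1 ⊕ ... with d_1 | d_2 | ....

Answer: M ≅ ℤ/2 ⊕ ℤ/2 ⊕ ℤ/4 ⊕ ℤ/12

Derivation:
rank_ℚ(R)=4; free=4−4=0
SNF(R) diag = [2, 2, 4, 12] → torsion [2, 2, 4, 12]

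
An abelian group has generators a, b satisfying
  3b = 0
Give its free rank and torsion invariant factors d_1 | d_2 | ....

Answer: M ≅ ℤ^1 ⊕ ℤ/3

Derivation:
rank_ℚ(R)=1; free=2−1=1
SNF(R) diag = [3] → torsion [3]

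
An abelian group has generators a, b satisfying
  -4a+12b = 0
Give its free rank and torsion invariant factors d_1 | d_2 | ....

Answer: M ≅ ℤ^1 ⊕ ℤ/4

Derivation:
rank_ℚ(R)=1; free=2−1=1
SNF(R) diag = [4] → torsion [4]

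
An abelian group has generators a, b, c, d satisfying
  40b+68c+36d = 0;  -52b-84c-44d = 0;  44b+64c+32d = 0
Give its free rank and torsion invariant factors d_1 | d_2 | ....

rank_ℚ(R)=3; free=4−3=1
SNF(R) diag = [4, 4, 8] → torsion [4, 4, 8]

Answer: M ≅ ℤ^1 ⊕ ℤ/4 ⊕ ℤ/4 ⊕ ℤ/8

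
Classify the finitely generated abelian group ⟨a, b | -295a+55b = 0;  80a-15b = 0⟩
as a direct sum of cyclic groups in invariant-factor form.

Answer: M ≅ ℤ/5 ⊕ ℤ/5

Derivation:
rank_ℚ(R)=2; free=2−2=0
SNF(R) diag = [5, 5] → torsion [5, 5]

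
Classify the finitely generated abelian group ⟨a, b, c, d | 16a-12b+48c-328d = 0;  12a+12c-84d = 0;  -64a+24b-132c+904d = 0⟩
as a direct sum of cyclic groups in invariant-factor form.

Answer: M ≅ ℤ^1 ⊕ ℤ/4 ⊕ ℤ/12 ⊕ ℤ/12

Derivation:
rank_ℚ(R)=3; free=4−3=1
SNF(R) diag = [4, 12, 12] → torsion [4, 12, 12]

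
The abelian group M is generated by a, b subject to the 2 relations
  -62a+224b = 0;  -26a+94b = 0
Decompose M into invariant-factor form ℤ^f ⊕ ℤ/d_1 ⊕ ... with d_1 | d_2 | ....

Answer: M ≅ ℤ/2 ⊕ ℤ/2

Derivation:
rank_ℚ(R)=2; free=2−2=0
SNF(R) diag = [2, 2] → torsion [2, 2]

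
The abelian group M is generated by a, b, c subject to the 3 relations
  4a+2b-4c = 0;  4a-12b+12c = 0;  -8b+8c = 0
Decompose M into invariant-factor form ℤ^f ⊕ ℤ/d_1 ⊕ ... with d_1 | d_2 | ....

rank_ℚ(R)=3; free=3−3=0
SNF(R) diag = [2, 4, 8] → torsion [2, 4, 8]

Answer: M ≅ ℤ/2 ⊕ ℤ/4 ⊕ ℤ/8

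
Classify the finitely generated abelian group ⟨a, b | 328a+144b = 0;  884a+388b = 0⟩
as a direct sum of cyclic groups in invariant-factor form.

Answer: M ≅ ℤ/4 ⊕ ℤ/8

Derivation:
rank_ℚ(R)=2; free=2−2=0
SNF(R) diag = [4, 8] → torsion [4, 8]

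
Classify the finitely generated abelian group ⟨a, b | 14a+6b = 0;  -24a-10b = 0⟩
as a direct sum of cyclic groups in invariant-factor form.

Answer: M ≅ ℤ/2 ⊕ ℤ/2

Derivation:
rank_ℚ(R)=2; free=2−2=0
SNF(R) diag = [2, 2] → torsion [2, 2]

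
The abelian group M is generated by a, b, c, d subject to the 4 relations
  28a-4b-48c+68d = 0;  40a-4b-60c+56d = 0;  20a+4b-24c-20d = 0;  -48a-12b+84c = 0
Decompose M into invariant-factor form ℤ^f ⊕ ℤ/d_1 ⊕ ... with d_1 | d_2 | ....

Answer: M ≅ ℤ/4 ⊕ ℤ/12 ⊕ ℤ/24 ⊕ ℤ/48

Derivation:
rank_ℚ(R)=4; free=4−4=0
SNF(R) diag = [4, 12, 24, 48] → torsion [4, 12, 24, 48]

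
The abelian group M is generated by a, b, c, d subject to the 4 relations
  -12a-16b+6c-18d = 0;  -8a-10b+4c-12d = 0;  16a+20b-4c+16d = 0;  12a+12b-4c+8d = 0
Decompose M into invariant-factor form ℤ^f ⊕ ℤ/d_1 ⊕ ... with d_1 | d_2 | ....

rank_ℚ(R)=4; free=4−4=0
SNF(R) diag = [2, 2, 4, 12] → torsion [2, 2, 4, 12]

Answer: M ≅ ℤ/2 ⊕ ℤ/2 ⊕ ℤ/4 ⊕ ℤ/12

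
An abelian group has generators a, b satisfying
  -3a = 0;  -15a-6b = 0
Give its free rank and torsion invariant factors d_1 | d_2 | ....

Answer: M ≅ ℤ/3 ⊕ ℤ/6

Derivation:
rank_ℚ(R)=2; free=2−2=0
SNF(R) diag = [3, 6] → torsion [3, 6]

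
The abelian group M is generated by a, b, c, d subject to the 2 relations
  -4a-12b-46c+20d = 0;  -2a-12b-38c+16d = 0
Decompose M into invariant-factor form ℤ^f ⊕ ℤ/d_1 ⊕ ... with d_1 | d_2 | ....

Answer: M ≅ ℤ^2 ⊕ ℤ/2 ⊕ ℤ/6

Derivation:
rank_ℚ(R)=2; free=4−2=2
SNF(R) diag = [2, 6] → torsion [2, 6]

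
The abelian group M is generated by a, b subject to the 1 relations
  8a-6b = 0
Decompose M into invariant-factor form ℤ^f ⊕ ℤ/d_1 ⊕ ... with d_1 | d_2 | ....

Answer: M ≅ ℤ^1 ⊕ ℤ/2

Derivation:
rank_ℚ(R)=1; free=2−1=1
SNF(R) diag = [2] → torsion [2]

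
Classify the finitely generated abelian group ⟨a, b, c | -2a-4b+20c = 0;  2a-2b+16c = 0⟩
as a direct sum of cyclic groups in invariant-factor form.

rank_ℚ(R)=2; free=3−2=1
SNF(R) diag = [2, 6] → torsion [2, 6]

Answer: M ≅ ℤ^1 ⊕ ℤ/2 ⊕ ℤ/6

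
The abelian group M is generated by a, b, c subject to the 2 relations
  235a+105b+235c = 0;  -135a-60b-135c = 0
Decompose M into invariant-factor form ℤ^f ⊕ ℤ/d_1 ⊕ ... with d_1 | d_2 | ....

rank_ℚ(R)=2; free=3−2=1
SNF(R) diag = [5, 15] → torsion [5, 15]

Answer: M ≅ ℤ^1 ⊕ ℤ/5 ⊕ ℤ/15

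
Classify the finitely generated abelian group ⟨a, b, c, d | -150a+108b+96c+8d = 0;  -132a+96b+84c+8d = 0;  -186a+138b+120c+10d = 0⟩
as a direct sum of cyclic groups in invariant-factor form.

rank_ℚ(R)=3; free=4−3=1
SNF(R) diag = [2, 6, 12] → torsion [2, 6, 12]

Answer: M ≅ ℤ^1 ⊕ ℤ/2 ⊕ ℤ/6 ⊕ ℤ/12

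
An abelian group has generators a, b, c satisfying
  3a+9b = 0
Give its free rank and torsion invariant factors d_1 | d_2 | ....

Answer: M ≅ ℤ^2 ⊕ ℤ/3

Derivation:
rank_ℚ(R)=1; free=3−1=2
SNF(R) diag = [3] → torsion [3]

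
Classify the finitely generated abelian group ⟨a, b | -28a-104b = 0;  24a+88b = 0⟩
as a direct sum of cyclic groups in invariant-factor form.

rank_ℚ(R)=2; free=2−2=0
SNF(R) diag = [4, 8] → torsion [4, 8]

Answer: M ≅ ℤ/4 ⊕ ℤ/8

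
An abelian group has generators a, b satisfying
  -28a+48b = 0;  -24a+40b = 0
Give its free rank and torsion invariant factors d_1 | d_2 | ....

Answer: M ≅ ℤ/4 ⊕ ℤ/8

Derivation:
rank_ℚ(R)=2; free=2−2=0
SNF(R) diag = [4, 8] → torsion [4, 8]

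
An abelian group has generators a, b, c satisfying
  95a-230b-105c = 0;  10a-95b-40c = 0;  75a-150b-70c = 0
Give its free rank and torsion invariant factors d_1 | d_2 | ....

Answer: M ≅ ℤ/5 ⊕ ℤ/5 ⊕ ℤ/5

Derivation:
rank_ℚ(R)=3; free=3−3=0
SNF(R) diag = [5, 5, 5] → torsion [5, 5, 5]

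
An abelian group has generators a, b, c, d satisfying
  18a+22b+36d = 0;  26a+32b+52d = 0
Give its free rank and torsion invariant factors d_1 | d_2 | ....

Answer: M ≅ ℤ^2 ⊕ ℤ/2 ⊕ ℤ/2

Derivation:
rank_ℚ(R)=2; free=4−2=2
SNF(R) diag = [2, 2] → torsion [2, 2]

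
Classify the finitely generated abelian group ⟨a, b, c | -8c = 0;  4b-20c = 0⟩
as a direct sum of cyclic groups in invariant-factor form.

Answer: M ≅ ℤ^1 ⊕ ℤ/4 ⊕ ℤ/8

Derivation:
rank_ℚ(R)=2; free=3−2=1
SNF(R) diag = [4, 8] → torsion [4, 8]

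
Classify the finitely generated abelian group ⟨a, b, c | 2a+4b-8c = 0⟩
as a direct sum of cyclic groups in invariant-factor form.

Answer: M ≅ ℤ^2 ⊕ ℤ/2

Derivation:
rank_ℚ(R)=1; free=3−1=2
SNF(R) diag = [2] → torsion [2]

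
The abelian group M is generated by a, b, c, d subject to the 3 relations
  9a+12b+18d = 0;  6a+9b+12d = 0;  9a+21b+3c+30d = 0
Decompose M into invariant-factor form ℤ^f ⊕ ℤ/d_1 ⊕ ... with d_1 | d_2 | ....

rank_ℚ(R)=3; free=4−3=1
SNF(R) diag = [3, 3, 3] → torsion [3, 3, 3]

Answer: M ≅ ℤ^1 ⊕ ℤ/3 ⊕ ℤ/3 ⊕ ℤ/3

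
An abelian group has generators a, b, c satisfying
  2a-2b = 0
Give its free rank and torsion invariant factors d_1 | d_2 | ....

Answer: M ≅ ℤ^2 ⊕ ℤ/2

Derivation:
rank_ℚ(R)=1; free=3−1=2
SNF(R) diag = [2] → torsion [2]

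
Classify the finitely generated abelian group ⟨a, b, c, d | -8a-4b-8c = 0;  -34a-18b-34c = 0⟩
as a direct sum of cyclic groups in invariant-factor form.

rank_ℚ(R)=2; free=4−2=2
SNF(R) diag = [2, 4] → torsion [2, 4]

Answer: M ≅ ℤ^2 ⊕ ℤ/2 ⊕ ℤ/4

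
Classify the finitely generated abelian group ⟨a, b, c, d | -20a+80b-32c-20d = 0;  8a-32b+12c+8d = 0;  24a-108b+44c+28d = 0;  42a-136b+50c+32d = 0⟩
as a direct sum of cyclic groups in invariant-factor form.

rank_ℚ(R)=4; free=4−4=0
SNF(R) diag = [2, 4, 4, 4] → torsion [2, 4, 4, 4]

Answer: M ≅ ℤ/2 ⊕ ℤ/4 ⊕ ℤ/4 ⊕ ℤ/4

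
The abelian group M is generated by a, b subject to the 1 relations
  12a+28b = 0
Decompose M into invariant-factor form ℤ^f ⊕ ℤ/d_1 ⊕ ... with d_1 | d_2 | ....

rank_ℚ(R)=1; free=2−1=1
SNF(R) diag = [4] → torsion [4]

Answer: M ≅ ℤ^1 ⊕ ℤ/4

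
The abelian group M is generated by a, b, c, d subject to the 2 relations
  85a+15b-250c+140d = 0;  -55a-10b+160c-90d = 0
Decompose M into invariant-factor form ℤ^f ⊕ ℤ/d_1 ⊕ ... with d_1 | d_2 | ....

Answer: M ≅ ℤ^2 ⊕ ℤ/5 ⊕ ℤ/5

Derivation:
rank_ℚ(R)=2; free=4−2=2
SNF(R) diag = [5, 5] → torsion [5, 5]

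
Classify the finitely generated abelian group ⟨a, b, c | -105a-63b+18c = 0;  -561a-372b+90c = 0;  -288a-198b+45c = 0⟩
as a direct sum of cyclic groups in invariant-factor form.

rank_ℚ(R)=3; free=3−3=0
SNF(R) diag = [3, 3, 9] → torsion [3, 3, 9]

Answer: M ≅ ℤ/3 ⊕ ℤ/3 ⊕ ℤ/9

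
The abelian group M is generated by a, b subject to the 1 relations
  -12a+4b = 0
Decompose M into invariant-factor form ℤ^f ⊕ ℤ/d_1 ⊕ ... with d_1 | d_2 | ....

rank_ℚ(R)=1; free=2−1=1
SNF(R) diag = [4] → torsion [4]

Answer: M ≅ ℤ^1 ⊕ ℤ/4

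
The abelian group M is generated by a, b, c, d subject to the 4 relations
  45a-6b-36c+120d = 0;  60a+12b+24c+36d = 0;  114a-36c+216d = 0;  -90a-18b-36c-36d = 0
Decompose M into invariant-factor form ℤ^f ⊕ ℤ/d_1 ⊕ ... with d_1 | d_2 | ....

rank_ℚ(R)=4; free=4−4=0
SNF(R) diag = [3, 6, 12, 36] → torsion [3, 6, 12, 36]

Answer: M ≅ ℤ/3 ⊕ ℤ/6 ⊕ ℤ/12 ⊕ ℤ/36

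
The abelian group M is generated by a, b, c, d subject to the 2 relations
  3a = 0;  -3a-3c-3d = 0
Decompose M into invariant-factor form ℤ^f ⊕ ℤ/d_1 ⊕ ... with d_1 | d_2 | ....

Answer: M ≅ ℤ^2 ⊕ ℤ/3 ⊕ ℤ/3

Derivation:
rank_ℚ(R)=2; free=4−2=2
SNF(R) diag = [3, 3] → torsion [3, 3]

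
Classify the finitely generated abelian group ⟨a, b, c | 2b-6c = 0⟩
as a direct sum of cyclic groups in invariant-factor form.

rank_ℚ(R)=1; free=3−1=2
SNF(R) diag = [2] → torsion [2]

Answer: M ≅ ℤ^2 ⊕ ℤ/2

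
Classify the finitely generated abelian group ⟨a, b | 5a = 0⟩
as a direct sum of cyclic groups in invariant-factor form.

rank_ℚ(R)=1; free=2−1=1
SNF(R) diag = [5] → torsion [5]

Answer: M ≅ ℤ^1 ⊕ ℤ/5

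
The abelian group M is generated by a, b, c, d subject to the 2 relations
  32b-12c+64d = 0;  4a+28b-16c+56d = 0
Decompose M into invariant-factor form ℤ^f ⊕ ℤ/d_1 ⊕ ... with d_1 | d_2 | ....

Answer: M ≅ ℤ^2 ⊕ ℤ/4 ⊕ ℤ/4

Derivation:
rank_ℚ(R)=2; free=4−2=2
SNF(R) diag = [4, 4] → torsion [4, 4]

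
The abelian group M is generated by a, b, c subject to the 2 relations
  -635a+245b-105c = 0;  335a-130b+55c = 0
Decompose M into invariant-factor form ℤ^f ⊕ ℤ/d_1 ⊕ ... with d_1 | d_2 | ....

rank_ℚ(R)=2; free=3−2=1
SNF(R) diag = [5, 5] → torsion [5, 5]

Answer: M ≅ ℤ^1 ⊕ ℤ/5 ⊕ ℤ/5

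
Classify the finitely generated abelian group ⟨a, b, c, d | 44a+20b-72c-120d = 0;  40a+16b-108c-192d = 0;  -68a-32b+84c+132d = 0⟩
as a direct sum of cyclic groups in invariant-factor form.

rank_ℚ(R)=3; free=4−3=1
SNF(R) diag = [4, 12, 12] → torsion [4, 12, 12]

Answer: M ≅ ℤ^1 ⊕ ℤ/4 ⊕ ℤ/12 ⊕ ℤ/12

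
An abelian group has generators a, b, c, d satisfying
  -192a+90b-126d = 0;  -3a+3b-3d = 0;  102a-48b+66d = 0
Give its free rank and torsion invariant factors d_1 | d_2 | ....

rank_ℚ(R)=3; free=4−3=1
SNF(R) diag = [3, 6, 18] → torsion [3, 6, 18]

Answer: M ≅ ℤ^1 ⊕ ℤ/3 ⊕ ℤ/6 ⊕ ℤ/18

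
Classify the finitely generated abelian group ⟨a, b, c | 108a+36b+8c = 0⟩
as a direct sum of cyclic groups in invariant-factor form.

rank_ℚ(R)=1; free=3−1=2
SNF(R) diag = [4] → torsion [4]

Answer: M ≅ ℤ^2 ⊕ ℤ/4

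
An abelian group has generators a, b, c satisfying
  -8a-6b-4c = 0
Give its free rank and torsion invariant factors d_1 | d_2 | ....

Answer: M ≅ ℤ^2 ⊕ ℤ/2

Derivation:
rank_ℚ(R)=1; free=3−1=2
SNF(R) diag = [2] → torsion [2]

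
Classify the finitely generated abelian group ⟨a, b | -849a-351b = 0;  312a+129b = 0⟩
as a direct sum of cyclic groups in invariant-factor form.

rank_ℚ(R)=2; free=2−2=0
SNF(R) diag = [3, 3] → torsion [3, 3]

Answer: M ≅ ℤ/3 ⊕ ℤ/3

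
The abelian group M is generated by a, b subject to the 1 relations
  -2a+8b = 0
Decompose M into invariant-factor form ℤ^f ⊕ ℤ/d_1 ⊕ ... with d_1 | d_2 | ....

Answer: M ≅ ℤ^1 ⊕ ℤ/2

Derivation:
rank_ℚ(R)=1; free=2−1=1
SNF(R) diag = [2] → torsion [2]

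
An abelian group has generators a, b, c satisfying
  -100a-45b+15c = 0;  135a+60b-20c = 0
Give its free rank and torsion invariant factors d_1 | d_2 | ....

Answer: M ≅ ℤ^1 ⊕ ℤ/5 ⊕ ℤ/5

Derivation:
rank_ℚ(R)=2; free=3−2=1
SNF(R) diag = [5, 5] → torsion [5, 5]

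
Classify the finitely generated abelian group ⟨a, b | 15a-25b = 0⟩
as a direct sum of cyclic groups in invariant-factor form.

Answer: M ≅ ℤ^1 ⊕ ℤ/5

Derivation:
rank_ℚ(R)=1; free=2−1=1
SNF(R) diag = [5] → torsion [5]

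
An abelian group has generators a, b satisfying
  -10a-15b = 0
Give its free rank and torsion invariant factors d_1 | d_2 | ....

rank_ℚ(R)=1; free=2−1=1
SNF(R) diag = [5] → torsion [5]

Answer: M ≅ ℤ^1 ⊕ ℤ/5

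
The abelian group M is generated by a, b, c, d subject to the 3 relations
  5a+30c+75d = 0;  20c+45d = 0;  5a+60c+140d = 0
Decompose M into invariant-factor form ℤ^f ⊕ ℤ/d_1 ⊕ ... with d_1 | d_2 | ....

Answer: M ≅ ℤ^1 ⊕ ℤ/5 ⊕ ℤ/5 ⊕ ℤ/10

Derivation:
rank_ℚ(R)=3; free=4−3=1
SNF(R) diag = [5, 5, 10] → torsion [5, 5, 10]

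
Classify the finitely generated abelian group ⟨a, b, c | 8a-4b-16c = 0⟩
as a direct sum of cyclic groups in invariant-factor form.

rank_ℚ(R)=1; free=3−1=2
SNF(R) diag = [4] → torsion [4]

Answer: M ≅ ℤ^2 ⊕ ℤ/4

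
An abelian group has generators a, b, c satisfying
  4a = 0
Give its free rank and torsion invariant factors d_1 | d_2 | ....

Answer: M ≅ ℤ^2 ⊕ ℤ/4

Derivation:
rank_ℚ(R)=1; free=3−1=2
SNF(R) diag = [4] → torsion [4]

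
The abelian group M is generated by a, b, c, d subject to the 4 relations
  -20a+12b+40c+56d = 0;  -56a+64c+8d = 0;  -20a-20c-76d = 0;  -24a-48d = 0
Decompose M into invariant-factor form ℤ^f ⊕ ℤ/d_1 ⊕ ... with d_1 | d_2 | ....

Answer: M ≅ ℤ/4 ⊕ ℤ/12 ⊕ ℤ/24 ⊕ ℤ/24

Derivation:
rank_ℚ(R)=4; free=4−4=0
SNF(R) diag = [4, 12, 24, 24] → torsion [4, 12, 24, 24]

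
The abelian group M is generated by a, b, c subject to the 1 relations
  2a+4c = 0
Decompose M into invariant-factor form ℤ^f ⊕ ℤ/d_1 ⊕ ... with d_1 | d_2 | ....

Answer: M ≅ ℤ^2 ⊕ ℤ/2

Derivation:
rank_ℚ(R)=1; free=3−1=2
SNF(R) diag = [2] → torsion [2]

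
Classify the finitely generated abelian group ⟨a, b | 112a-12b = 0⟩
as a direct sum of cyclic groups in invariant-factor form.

rank_ℚ(R)=1; free=2−1=1
SNF(R) diag = [4] → torsion [4]

Answer: M ≅ ℤ^1 ⊕ ℤ/4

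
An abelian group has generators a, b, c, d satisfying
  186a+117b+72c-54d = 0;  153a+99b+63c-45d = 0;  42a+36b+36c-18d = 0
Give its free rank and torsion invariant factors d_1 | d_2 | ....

rank_ℚ(R)=3; free=4−3=1
SNF(R) diag = [3, 9, 18] → torsion [3, 9, 18]

Answer: M ≅ ℤ^1 ⊕ ℤ/3 ⊕ ℤ/9 ⊕ ℤ/18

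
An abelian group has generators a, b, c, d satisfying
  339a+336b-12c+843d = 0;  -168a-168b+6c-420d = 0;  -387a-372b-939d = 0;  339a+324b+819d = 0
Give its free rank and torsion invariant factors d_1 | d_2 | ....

Answer: M ≅ ℤ/3 ⊕ ℤ/6 ⊕ ℤ/12 ⊕ ℤ/24

Derivation:
rank_ℚ(R)=4; free=4−4=0
SNF(R) diag = [3, 6, 12, 24] → torsion [3, 6, 12, 24]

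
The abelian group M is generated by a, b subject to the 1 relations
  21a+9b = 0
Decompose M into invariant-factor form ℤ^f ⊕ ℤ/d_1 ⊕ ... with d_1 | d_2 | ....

Answer: M ≅ ℤ^1 ⊕ ℤ/3

Derivation:
rank_ℚ(R)=1; free=2−1=1
SNF(R) diag = [3] → torsion [3]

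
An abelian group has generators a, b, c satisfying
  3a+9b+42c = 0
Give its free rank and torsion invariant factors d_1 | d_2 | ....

rank_ℚ(R)=1; free=3−1=2
SNF(R) diag = [3] → torsion [3]

Answer: M ≅ ℤ^2 ⊕ ℤ/3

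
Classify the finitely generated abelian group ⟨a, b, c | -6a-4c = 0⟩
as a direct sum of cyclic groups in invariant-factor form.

rank_ℚ(R)=1; free=3−1=2
SNF(R) diag = [2] → torsion [2]

Answer: M ≅ ℤ^2 ⊕ ℤ/2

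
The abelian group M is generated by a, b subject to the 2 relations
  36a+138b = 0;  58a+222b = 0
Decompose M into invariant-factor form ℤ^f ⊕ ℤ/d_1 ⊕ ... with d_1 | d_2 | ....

Answer: M ≅ ℤ/2 ⊕ ℤ/6

Derivation:
rank_ℚ(R)=2; free=2−2=0
SNF(R) diag = [2, 6] → torsion [2, 6]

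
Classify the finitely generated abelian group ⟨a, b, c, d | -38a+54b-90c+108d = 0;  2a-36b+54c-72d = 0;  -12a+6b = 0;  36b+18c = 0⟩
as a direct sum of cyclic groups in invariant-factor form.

Answer: M ≅ ℤ/2 ⊕ ℤ/6 ⊕ ℤ/18 ⊕ ℤ/36

Derivation:
rank_ℚ(R)=4; free=4−4=0
SNF(R) diag = [2, 6, 18, 36] → torsion [2, 6, 18, 36]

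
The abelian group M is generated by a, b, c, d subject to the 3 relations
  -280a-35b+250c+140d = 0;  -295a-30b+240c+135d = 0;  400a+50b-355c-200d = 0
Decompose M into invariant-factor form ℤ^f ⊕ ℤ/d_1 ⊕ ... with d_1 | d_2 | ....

Answer: M ≅ ℤ^1 ⊕ ℤ/5 ⊕ ℤ/5 ⊕ ℤ/15

Derivation:
rank_ℚ(R)=3; free=4−3=1
SNF(R) diag = [5, 5, 15] → torsion [5, 5, 15]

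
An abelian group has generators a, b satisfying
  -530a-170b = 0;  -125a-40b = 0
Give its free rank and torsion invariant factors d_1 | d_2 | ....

rank_ℚ(R)=2; free=2−2=0
SNF(R) diag = [5, 10] → torsion [5, 10]

Answer: M ≅ ℤ/5 ⊕ ℤ/10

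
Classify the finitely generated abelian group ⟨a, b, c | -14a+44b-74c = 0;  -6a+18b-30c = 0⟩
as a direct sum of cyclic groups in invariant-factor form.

Answer: M ≅ ℤ^1 ⊕ ℤ/2 ⊕ ℤ/6

Derivation:
rank_ℚ(R)=2; free=3−2=1
SNF(R) diag = [2, 6] → torsion [2, 6]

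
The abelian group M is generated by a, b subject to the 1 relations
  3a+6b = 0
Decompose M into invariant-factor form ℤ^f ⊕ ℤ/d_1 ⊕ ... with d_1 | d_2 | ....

rank_ℚ(R)=1; free=2−1=1
SNF(R) diag = [3] → torsion [3]

Answer: M ≅ ℤ^1 ⊕ ℤ/3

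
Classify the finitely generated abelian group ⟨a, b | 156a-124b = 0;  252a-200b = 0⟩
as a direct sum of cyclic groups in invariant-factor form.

rank_ℚ(R)=2; free=2−2=0
SNF(R) diag = [4, 12] → torsion [4, 12]

Answer: M ≅ ℤ/4 ⊕ ℤ/12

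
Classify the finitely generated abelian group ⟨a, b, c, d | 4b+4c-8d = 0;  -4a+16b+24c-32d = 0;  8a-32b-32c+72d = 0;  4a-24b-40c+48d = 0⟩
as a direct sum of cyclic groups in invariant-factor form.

Answer: M ≅ ℤ/4 ⊕ ℤ/4 ⊕ ℤ/8 ⊕ ℤ/8

Derivation:
rank_ℚ(R)=4; free=4−4=0
SNF(R) diag = [4, 4, 8, 8] → torsion [4, 4, 8, 8]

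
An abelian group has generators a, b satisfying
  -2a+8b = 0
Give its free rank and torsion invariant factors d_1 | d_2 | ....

Answer: M ≅ ℤ^1 ⊕ ℤ/2

Derivation:
rank_ℚ(R)=1; free=2−1=1
SNF(R) diag = [2] → torsion [2]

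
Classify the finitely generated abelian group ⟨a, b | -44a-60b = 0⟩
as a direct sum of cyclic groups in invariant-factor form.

rank_ℚ(R)=1; free=2−1=1
SNF(R) diag = [4] → torsion [4]

Answer: M ≅ ℤ^1 ⊕ ℤ/4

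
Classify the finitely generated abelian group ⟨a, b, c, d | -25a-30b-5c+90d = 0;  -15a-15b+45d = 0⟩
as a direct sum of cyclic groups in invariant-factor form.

Answer: M ≅ ℤ^2 ⊕ ℤ/5 ⊕ ℤ/15

Derivation:
rank_ℚ(R)=2; free=4−2=2
SNF(R) diag = [5, 15] → torsion [5, 15]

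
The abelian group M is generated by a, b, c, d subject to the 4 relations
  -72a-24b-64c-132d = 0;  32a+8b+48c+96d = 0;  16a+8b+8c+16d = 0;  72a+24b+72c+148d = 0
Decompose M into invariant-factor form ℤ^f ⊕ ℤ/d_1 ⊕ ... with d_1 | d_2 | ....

rank_ℚ(R)=4; free=4−4=0
SNF(R) diag = [4, 8, 8, 16] → torsion [4, 8, 8, 16]

Answer: M ≅ ℤ/4 ⊕ ℤ/8 ⊕ ℤ/8 ⊕ ℤ/16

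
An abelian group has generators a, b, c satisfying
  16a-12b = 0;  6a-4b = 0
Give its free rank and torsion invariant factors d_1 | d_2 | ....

Answer: M ≅ ℤ^1 ⊕ ℤ/2 ⊕ ℤ/4

Derivation:
rank_ℚ(R)=2; free=3−2=1
SNF(R) diag = [2, 4] → torsion [2, 4]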